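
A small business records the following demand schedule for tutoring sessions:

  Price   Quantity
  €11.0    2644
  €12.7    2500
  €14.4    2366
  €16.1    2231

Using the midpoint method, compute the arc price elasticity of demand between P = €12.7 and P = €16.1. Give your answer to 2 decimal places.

-0.48

At P = 12.7, Q = 2500; at P = 16.1, Q = 2231.
ΔQ = -269, ΔP = 3.4. Midpoints: P̄ = 14.40, Q̄ = 2365.5.
ε = (ΔQ/ΔP)(P̄/Q̄) = (-269/3.4)(14.40/2365.5).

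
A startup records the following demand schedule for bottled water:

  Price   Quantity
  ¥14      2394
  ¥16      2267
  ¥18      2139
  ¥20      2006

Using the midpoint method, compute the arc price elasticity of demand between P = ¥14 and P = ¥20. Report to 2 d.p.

At P = 14, Q = 2394; at P = 20, Q = 2006.
ΔQ = -388, ΔP = 6. Midpoints: P̄ = 17.00, Q̄ = 2200.0.
ε = (ΔQ/ΔP)(P̄/Q̄) = (-388/6)(17.00/2200.0).

-0.50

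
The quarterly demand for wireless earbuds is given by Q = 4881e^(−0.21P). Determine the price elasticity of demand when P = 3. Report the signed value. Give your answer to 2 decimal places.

-0.63

At P = 3, Q = 2599.581.
dQ/dP = −0.21·4881e^(−0.21P) = −0.21Q = -545.912.
ε = (dQ/dP)(P/Q) = (-545.912)(3/2599.581).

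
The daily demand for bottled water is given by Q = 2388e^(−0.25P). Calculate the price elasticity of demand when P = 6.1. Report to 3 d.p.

At P = 6.1, Q = 519.679.
dQ/dP = −0.25·2388e^(−0.25P) = −0.25Q = -129.920.
ε = (dQ/dP)(P/Q) = (-129.920)(6.1/519.679).

-1.525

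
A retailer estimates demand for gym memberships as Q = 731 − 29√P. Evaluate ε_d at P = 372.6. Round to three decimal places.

-1.635

At P = 372.6, Q = 171.217.
dQ/dP = −29/(2√P) = -0.751.
ε = (dQ/dP)(P/Q) = (-0.751)(372.6/171.217).
|ε| > 1, so demand is elastic at this price.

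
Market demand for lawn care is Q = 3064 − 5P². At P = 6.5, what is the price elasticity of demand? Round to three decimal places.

At P = 6.5, Q = 2852.750.
dQ/dP = −10P = -65.
ε = (dQ/dP)(P/Q) = (-65)(6.5/2852.750).

-0.148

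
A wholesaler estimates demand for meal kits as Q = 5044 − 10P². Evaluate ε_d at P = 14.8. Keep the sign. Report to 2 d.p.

At P = 14.8, Q = 2853.600.
dQ/dP = −20P = -296.
ε = (dQ/dP)(P/Q) = (-296)(14.8/2853.600).

-1.54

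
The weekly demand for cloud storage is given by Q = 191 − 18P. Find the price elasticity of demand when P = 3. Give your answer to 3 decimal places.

-0.394

At P = 3, Q = 137.
dQ/dP = −18.
ε = (dQ/dP)(P/Q) = (-18)(3/137).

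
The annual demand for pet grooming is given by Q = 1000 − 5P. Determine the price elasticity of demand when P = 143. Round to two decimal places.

At P = 143, Q = 285.
dQ/dP = −5.
ε = (dQ/dP)(P/Q) = (-5)(143/285).

-2.51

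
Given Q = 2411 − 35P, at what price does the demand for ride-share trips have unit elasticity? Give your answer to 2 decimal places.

34.44

For linear demand Q = a − bP, ε = −bP/(a − bP). |ε| = 1 when bP = a − bP, i.e. P = a/(2b).
P = 2411/(2·35) = 2411/70 = 34.4429.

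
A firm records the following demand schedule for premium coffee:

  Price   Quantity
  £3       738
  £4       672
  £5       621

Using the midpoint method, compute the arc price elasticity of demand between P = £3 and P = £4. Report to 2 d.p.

-0.33

At P = 3, Q = 738; at P = 4, Q = 672.
ΔQ = -66, ΔP = 1. Midpoints: P̄ = 3.50, Q̄ = 705.0.
ε = (ΔQ/ΔP)(P̄/Q̄) = (-66/1)(3.50/705.0).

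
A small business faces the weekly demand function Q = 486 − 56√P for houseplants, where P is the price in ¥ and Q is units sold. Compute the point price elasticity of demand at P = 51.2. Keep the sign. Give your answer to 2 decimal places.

-2.35

At P = 51.2, Q = 85.297.
dQ/dP = −56/(2√P) = -3.913.
ε = (dQ/dP)(P/Q) = (-3.913)(51.2/85.297).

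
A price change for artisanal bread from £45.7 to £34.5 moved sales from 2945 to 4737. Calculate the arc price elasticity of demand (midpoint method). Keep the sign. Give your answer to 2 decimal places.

ΔQ = 4737 − 2945 = 1792; ΔP = 34.5 − 45.7 = -11.2.
Midpoints: P̄ = 40.10, Q̄ = 3841.0.
ε = (ΔQ/ΔP)(P̄/Q̄) = (1792/-11.2)(40.10/3841.0).

-1.67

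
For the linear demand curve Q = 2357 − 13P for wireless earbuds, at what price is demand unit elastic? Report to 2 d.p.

For linear demand Q = a − bP, ε = −bP/(a − bP). |ε| = 1 when bP = a − bP, i.e. P = a/(2b).
P = 2357/(2·13) = 2357/26 = 90.6538.

90.65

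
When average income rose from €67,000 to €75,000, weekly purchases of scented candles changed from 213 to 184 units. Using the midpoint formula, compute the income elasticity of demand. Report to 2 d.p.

-1.30

ΔQ = -29, ΔI = 8000. Midpoints: Ī = 71,000, Q̄ = 198.5.
ε_I = (ΔQ/ΔI)(Ī/Q̄) = (-29/8000)(71000/198.5).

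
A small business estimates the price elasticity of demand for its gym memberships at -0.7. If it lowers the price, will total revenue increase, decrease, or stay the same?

decrease

|ε| = 0.70 < 1, so demand is inelastic. A price cut therefore reduces total revenue.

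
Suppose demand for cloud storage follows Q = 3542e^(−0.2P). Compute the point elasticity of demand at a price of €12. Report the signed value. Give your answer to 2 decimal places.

-2.40

At P = 12, Q = 321.323.
dQ/dP = −0.2·3542e^(−0.2P) = −0.2Q = -64.265.
ε = (dQ/dP)(P/Q) = (-64.265)(12/321.323).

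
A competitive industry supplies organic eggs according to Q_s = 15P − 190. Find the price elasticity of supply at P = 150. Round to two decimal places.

At P = 150, Q_s = 2060.
dQ_s/dP = 15.
ε_s = (dQ_s/dP)(P/Q_s) = (15)(150/2060).

1.09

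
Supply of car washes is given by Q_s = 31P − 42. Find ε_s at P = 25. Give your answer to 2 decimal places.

1.06

At P = 25, Q_s = 733.
dQ_s/dP = 31.
ε_s = (dQ_s/dP)(P/Q_s) = (31)(25/733).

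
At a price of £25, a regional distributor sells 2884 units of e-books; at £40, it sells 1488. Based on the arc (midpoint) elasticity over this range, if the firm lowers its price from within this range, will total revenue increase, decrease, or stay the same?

Arc ε = (-1396/15)(32.50/2186.0) ≈ -1.384.
|ε| = 1.38 > 1, so demand is elastic. A price cut therefore raises total revenue.

increase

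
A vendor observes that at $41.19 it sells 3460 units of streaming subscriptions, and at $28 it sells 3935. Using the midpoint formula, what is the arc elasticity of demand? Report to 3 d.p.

-0.337

ΔQ = 3935 − 3460 = 475; ΔP = 28 − 41.19 = -13.19.
Midpoints: P̄ = 34.59, Q̄ = 3697.5.
ε = (ΔQ/ΔP)(P̄/Q̄) = (475/-13.19)(34.59/3697.5).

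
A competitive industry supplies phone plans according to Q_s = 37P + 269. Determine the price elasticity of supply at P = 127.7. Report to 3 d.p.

0.946

At P = 127.7, Q_s = 4993.90.
dQ_s/dP = 37.
ε_s = (dQ_s/dP)(P/Q_s) = (37)(127.7/4993.90).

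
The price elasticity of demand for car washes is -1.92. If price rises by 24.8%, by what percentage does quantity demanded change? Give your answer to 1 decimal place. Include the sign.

%ΔQ ≈ ε × %ΔP = (-1.92)(24.8%) = -47.62%.

-47.6%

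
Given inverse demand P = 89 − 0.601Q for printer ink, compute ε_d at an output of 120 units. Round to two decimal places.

At Q = 120, P = 89 − 0.601(120) = 16.88.
dP/dQ = −0.601, so dQ/dP = 1/(−0.601) = -1.664.
ε = (dQ/dP)(P/Q) = (-1.664)(16.88/120).

-0.23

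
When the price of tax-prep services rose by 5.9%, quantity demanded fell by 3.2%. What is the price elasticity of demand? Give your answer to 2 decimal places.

ε = %ΔQ / %ΔP = (-3.2)/(5.9) = -0.542.

-0.54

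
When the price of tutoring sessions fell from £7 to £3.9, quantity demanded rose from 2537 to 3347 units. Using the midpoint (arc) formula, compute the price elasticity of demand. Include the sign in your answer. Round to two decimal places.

ΔQ = 3347 − 2537 = 810; ΔP = 3.9 − 7 = -3.1.
Midpoints: P̄ = 5.45, Q̄ = 2942.0.
ε = (ΔQ/ΔP)(P̄/Q̄) = (810/-3.1)(5.45/2942.0).

-0.48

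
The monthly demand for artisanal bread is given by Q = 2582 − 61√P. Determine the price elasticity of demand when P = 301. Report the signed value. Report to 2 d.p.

At P = 301, Q = 1523.690.
dQ/dP = −61/(2√P) = -1.758.
ε = (dQ/dP)(P/Q) = (-1.758)(301/1523.690).

-0.35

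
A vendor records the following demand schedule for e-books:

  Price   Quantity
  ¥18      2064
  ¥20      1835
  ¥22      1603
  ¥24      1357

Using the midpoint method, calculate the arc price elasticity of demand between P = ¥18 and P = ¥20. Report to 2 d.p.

-1.12

At P = 18, Q = 2064; at P = 20, Q = 1835.
ΔQ = -229, ΔP = 2. Midpoints: P̄ = 19.00, Q̄ = 1949.5.
ε = (ΔQ/ΔP)(P̄/Q̄) = (-229/2)(19.00/1949.5).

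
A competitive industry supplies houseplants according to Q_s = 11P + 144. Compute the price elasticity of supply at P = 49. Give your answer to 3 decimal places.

At P = 49, Q_s = 683.
dQ_s/dP = 11.
ε_s = (dQ_s/dP)(P/Q_s) = (11)(49/683).

0.789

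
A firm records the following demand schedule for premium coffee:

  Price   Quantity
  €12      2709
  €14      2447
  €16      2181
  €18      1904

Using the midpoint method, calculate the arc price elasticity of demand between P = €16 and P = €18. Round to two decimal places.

-1.15

At P = 16, Q = 2181; at P = 18, Q = 1904.
ΔQ = -277, ΔP = 2. Midpoints: P̄ = 17.00, Q̄ = 2042.5.
ε = (ΔQ/ΔP)(P̄/Q̄) = (-277/2)(17.00/2042.5).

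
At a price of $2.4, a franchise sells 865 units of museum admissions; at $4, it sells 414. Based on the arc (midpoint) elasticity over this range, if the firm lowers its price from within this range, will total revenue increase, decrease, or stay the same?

Arc ε = (-451/1.6)(3.20/639.5) ≈ -1.410.
|ε| = 1.41 > 1, so demand is elastic. A price cut therefore raises total revenue.

increase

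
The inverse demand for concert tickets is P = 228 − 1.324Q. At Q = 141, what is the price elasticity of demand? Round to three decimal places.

At Q = 141, P = 228 − 1.324(141) = 41.32.
dP/dQ = −1.324, so dQ/dP = 1/(−1.324) = -0.755.
ε = (dQ/dP)(P/Q) = (-0.755)(41.32/141).

-0.221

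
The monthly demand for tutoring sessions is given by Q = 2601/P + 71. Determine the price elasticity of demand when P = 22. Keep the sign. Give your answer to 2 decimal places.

-0.62

At P = 22, Q = 189.227.
dQ/dP = −2601/P² = -5.374.
ε = (dQ/dP)(P/Q) = (-5.374)(22/189.227).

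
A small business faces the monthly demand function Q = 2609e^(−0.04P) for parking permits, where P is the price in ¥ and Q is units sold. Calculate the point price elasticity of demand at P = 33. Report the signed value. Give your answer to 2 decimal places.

-1.32

At P = 33, Q = 696.956.
dQ/dP = −0.04·2609e^(−0.04P) = −0.04Q = -27.878.
ε = (dQ/dP)(P/Q) = (-27.878)(33/696.956).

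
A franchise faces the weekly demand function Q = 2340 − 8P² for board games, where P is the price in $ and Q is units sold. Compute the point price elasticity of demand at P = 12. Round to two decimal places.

At P = 12, Q = 1188.
dQ/dP = −16P = -192.
ε = (dQ/dP)(P/Q) = (-192)(12/1188).
|ε| > 1, so demand is elastic at this price.

-1.94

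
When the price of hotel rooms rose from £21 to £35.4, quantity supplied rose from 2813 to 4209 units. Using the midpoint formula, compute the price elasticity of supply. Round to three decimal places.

0.779

ΔQ = 4209 − 2813 = 1396; ΔP = 35.4 − 21 = 14.4.
Midpoints: P̄ = 28.20, Q̄ = 3511.0.
ε_s = (ΔQ/ΔP)(P̄/Q̄) = (1396/14.4)(28.20/3511.0).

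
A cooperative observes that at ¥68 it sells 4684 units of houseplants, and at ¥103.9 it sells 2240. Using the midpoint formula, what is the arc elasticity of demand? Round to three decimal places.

-1.690

ΔQ = 2240 − 4684 = -2444; ΔP = 103.9 − 68 = 35.9.
Midpoints: P̄ = 85.95, Q̄ = 3462.0.
ε = (ΔQ/ΔP)(P̄/Q̄) = (-2444/35.9)(85.95/3462.0).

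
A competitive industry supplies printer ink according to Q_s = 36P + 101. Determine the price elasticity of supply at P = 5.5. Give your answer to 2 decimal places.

At P = 5.5, Q_s = 299.
dQ_s/dP = 36.
ε_s = (dQ_s/dP)(P/Q_s) = (36)(5.5/299).

0.66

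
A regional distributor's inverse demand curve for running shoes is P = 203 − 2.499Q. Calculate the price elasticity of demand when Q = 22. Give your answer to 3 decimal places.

-2.692

At Q = 22, P = 203 − 2.499(22) = 148.02.
dP/dQ = −2.499, so dQ/dP = 1/(−2.499) = -0.400.
ε = (dQ/dP)(P/Q) = (-0.400)(148.02/22).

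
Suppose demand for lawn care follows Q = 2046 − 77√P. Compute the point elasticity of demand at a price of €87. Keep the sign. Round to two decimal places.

At P = 87, Q = 1327.792.
dQ/dP = −77/(2√P) = -4.128.
ε = (dQ/dP)(P/Q) = (-4.128)(87/1327.792).
|ε| < 1, so demand is inelastic at this price.

-0.27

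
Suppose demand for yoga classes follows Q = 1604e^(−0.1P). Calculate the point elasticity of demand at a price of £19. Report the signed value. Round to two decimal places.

At P = 19, Q = 239.908.
dQ/dP = −0.1·1604e^(−0.1P) = −0.1Q = -23.991.
ε = (dQ/dP)(P/Q) = (-23.991)(19/239.908).
|ε| > 1, so demand is elastic at this price.

-1.90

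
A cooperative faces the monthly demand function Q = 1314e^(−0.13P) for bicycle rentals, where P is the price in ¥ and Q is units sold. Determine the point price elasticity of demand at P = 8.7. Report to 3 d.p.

At P = 8.7, Q = 424.041.
dQ/dP = −0.13·1314e^(−0.13P) = −0.13Q = -55.125.
ε = (dQ/dP)(P/Q) = (-55.125)(8.7/424.041).

-1.131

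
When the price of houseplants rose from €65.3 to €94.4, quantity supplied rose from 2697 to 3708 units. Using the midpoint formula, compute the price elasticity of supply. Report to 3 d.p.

ΔQ = 3708 − 2697 = 1011; ΔP = 94.4 − 65.3 = 29.1.
Midpoints: P̄ = 79.85, Q̄ = 3202.5.
ε_s = (ΔQ/ΔP)(P̄/Q̄) = (1011/29.1)(79.85/3202.5).

0.866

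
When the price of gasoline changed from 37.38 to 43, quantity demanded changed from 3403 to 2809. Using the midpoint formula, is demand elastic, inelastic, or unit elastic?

Arc ε ≈ -1.368.
|ε| = 1.37 > 1.

elastic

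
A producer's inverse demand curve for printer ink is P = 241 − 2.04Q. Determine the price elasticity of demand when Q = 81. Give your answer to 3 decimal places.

At Q = 81, P = 241 − 2.04(81) = 75.76.
dP/dQ = −2.04, so dQ/dP = 1/(−2.04) = -0.490.
ε = (dQ/dP)(P/Q) = (-0.490)(75.76/81).

-0.458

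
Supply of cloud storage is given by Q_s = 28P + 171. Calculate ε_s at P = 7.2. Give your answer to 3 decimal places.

0.541

At P = 7.2, Q_s = 372.60.
dQ_s/dP = 28.
ε_s = (dQ_s/dP)(P/Q_s) = (28)(7.2/372.60).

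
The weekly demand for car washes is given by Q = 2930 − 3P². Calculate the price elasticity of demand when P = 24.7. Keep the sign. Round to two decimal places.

-3.33

At P = 24.7, Q = 1099.730.
dQ/dP = −6P = -148.200.
ε = (dQ/dP)(P/Q) = (-148.200)(24.7/1099.730).
|ε| > 1, so demand is elastic at this price.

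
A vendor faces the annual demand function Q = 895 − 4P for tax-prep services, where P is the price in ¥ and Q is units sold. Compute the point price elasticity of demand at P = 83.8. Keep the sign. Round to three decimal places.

At P = 83.8, Q = 559.800.
dQ/dP = −4.
ε = (dQ/dP)(P/Q) = (-4)(83.8/559.800).

-0.599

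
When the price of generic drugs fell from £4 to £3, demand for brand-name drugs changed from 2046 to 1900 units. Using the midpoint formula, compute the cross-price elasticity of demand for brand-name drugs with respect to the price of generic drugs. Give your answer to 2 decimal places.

ΔQ_x = 1900 − 2046 = -146; ΔP_y = 3 − 4 = -1.
Midpoints: P̄_y = 3.50, Q̄_x = 1973.0.
ε_xy = (ΔQ_x/ΔP_y)(P̄_y/Q̄_x) = (-146/-1)(3.50/1973.0).

0.26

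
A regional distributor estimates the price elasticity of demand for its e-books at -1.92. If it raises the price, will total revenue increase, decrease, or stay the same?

|ε| = 1.92 > 1, so demand is elastic. A price rise therefore reduces total revenue.

decrease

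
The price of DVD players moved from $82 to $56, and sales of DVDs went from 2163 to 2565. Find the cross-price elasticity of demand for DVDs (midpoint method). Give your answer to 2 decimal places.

-0.45

ΔQ_x = 2565 − 2163 = 402; ΔP_y = 56 − 82 = -26.
Midpoints: P̄_y = 69.00, Q̄_x = 2364.0.
ε_xy = (ΔQ_x/ΔP_y)(P̄_y/Q̄_x) = (402/-26)(69.00/2364.0).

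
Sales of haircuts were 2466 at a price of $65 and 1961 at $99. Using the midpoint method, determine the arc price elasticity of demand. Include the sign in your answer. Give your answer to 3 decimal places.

-0.550

ΔQ = 1961 − 2466 = -505; ΔP = 99 − 65 = 34.
Midpoints: P̄ = 82.00, Q̄ = 2213.5.
ε = (ΔQ/ΔP)(P̄/Q̄) = (-505/34)(82.00/2213.5).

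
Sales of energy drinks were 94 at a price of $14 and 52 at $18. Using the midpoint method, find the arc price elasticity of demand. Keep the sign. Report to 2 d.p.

-2.30

ΔQ = 52 − 94 = -42; ΔP = 18 − 14 = 4.
Midpoints: P̄ = 16.00, Q̄ = 73.0.
ε = (ΔQ/ΔP)(P̄/Q̄) = (-42/4)(16.00/73.0).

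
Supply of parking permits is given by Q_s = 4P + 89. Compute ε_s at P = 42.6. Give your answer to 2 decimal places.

0.66

At P = 42.6, Q_s = 259.40.
dQ_s/dP = 4.
ε_s = (dQ_s/dP)(P/Q_s) = (4)(42.6/259.40).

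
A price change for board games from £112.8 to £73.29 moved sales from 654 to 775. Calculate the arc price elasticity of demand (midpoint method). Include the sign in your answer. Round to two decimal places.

ΔQ = 775 − 654 = 121; ΔP = 73.29 − 112.8 = -39.51.
Midpoints: P̄ = 93.05, Q̄ = 714.5.
ε = (ΔQ/ΔP)(P̄/Q̄) = (121/-39.51)(93.05/714.5).

-0.40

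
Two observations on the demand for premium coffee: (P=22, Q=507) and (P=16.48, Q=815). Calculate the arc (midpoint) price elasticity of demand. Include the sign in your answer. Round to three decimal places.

ΔQ = 815 − 507 = 308; ΔP = 16.48 − 22 = -5.52.
Midpoints: P̄ = 19.24, Q̄ = 661.0.
ε = (ΔQ/ΔP)(P̄/Q̄) = (308/-5.52)(19.24/661.0).

-1.624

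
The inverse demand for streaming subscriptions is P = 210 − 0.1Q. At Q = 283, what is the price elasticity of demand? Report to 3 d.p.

At Q = 283, P = 210 − 0.1(283) = 181.70.
dP/dQ = −0.1, so dQ/dP = 1/(−0.1) = -10.000.
ε = (dQ/dP)(P/Q) = (-10.000)(181.70/283).

-6.420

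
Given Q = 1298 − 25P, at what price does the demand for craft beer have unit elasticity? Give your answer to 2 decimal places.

25.96

For linear demand Q = a − bP, ε = −bP/(a − bP). |ε| = 1 when bP = a − bP, i.e. P = a/(2b).
P = 1298/(2·25) = 1298/50 = 25.9600.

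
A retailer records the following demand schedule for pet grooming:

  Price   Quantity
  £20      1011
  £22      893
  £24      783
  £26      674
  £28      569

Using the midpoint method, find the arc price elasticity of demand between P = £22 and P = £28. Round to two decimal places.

At P = 22, Q = 893; at P = 28, Q = 569.
ΔQ = -324, ΔP = 6. Midpoints: P̄ = 25.00, Q̄ = 731.0.
ε = (ΔQ/ΔP)(P̄/Q̄) = (-324/6)(25.00/731.0).

-1.85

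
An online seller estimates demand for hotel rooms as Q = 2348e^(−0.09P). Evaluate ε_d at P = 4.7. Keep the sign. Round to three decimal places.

-0.423

At P = 4.7, Q = 1538.125.
dQ/dP = −0.09·2348e^(−0.09P) = −0.09Q = -138.431.
ε = (dQ/dP)(P/Q) = (-138.431)(4.7/1538.125).
|ε| < 1, so demand is inelastic at this price.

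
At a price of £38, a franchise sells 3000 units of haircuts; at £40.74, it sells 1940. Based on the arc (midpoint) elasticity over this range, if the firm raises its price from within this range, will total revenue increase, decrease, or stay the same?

Arc ε = (-1060/2.74)(39.37/2470.0) ≈ -6.166.
|ε| = 6.17 > 1, so demand is elastic. A price rise therefore reduces total revenue.

decrease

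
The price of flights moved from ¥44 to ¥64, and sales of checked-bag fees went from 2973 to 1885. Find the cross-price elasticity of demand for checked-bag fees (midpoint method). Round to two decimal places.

-1.21

ΔQ_x = 1885 − 2973 = -1088; ΔP_y = 64 − 44 = 20.
Midpoints: P̄_y = 54.00, Q̄_x = 2429.0.
ε_xy = (ΔQ_x/ΔP_y)(P̄_y/Q̄_x) = (-1088/20)(54.00/2429.0).
ε_xy < 0, so the goods are complements.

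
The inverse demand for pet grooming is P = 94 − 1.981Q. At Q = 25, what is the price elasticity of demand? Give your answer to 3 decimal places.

At Q = 25, P = 94 − 1.981(25) = 44.47.
dP/dQ = −1.981, so dQ/dP = 1/(−1.981) = -0.505.
ε = (dQ/dP)(P/Q) = (-0.505)(44.47/25).

-0.898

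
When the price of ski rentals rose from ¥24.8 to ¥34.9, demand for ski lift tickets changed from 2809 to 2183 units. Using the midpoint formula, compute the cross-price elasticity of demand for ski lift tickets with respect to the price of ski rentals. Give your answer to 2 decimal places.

-0.74

ΔQ_x = 2183 − 2809 = -626; ΔP_y = 34.9 − 24.8 = 10.1.
Midpoints: P̄_y = 29.85, Q̄_x = 2496.0.
ε_xy = (ΔQ_x/ΔP_y)(P̄_y/Q̄_x) = (-626/10.1)(29.85/2496.0).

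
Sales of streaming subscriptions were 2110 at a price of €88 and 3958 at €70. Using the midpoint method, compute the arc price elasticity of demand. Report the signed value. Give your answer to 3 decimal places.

-2.673

ΔQ = 3958 − 2110 = 1848; ΔP = 70 − 88 = -18.
Midpoints: P̄ = 79.00, Q̄ = 3034.0.
ε = (ΔQ/ΔP)(P̄/Q̄) = (1848/-18)(79.00/3034.0).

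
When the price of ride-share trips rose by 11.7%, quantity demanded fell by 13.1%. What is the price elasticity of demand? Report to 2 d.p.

ε = %ΔQ / %ΔP = (-13.1)/(11.7) = -1.120.

-1.12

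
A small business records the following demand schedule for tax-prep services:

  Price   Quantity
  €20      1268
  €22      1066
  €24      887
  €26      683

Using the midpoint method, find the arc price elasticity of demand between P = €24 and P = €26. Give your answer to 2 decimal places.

-3.25

At P = 24, Q = 887; at P = 26, Q = 683.
ΔQ = -204, ΔP = 2. Midpoints: P̄ = 25.00, Q̄ = 785.0.
ε = (ΔQ/ΔP)(P̄/Q̄) = (-204/2)(25.00/785.0).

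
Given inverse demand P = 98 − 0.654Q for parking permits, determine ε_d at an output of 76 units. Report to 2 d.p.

At Q = 76, P = 98 − 0.654(76) = 48.30.
dP/dQ = −0.654, so dQ/dP = 1/(−0.654) = -1.529.
ε = (dQ/dP)(P/Q) = (-1.529)(48.30/76).

-0.97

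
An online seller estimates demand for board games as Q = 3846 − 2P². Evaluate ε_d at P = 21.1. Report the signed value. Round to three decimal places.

-0.603

At P = 21.1, Q = 2955.580.
dQ/dP = −4P = -84.400.
ε = (dQ/dP)(P/Q) = (-84.400)(21.1/2955.580).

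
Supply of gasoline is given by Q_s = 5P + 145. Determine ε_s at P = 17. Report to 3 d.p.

0.370

At P = 17, Q_s = 230.
dQ_s/dP = 5.
ε_s = (dQ_s/dP)(P/Q_s) = (5)(17/230).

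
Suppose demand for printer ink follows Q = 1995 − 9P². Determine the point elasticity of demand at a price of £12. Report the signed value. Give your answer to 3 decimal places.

-3.708

At P = 12, Q = 699.
dQ/dP = −18P = -216.
ε = (dQ/dP)(P/Q) = (-216)(12/699).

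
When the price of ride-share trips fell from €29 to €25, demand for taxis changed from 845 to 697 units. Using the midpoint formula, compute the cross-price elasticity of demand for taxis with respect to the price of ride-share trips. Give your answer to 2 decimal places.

1.30

ΔQ_x = 697 − 845 = -148; ΔP_y = 25 − 29 = -4.
Midpoints: P̄_y = 27.00, Q̄_x = 771.0.
ε_xy = (ΔQ_x/ΔP_y)(P̄_y/Q̄_x) = (-148/-4)(27.00/771.0).
ε_xy > 0, so the goods are substitutes.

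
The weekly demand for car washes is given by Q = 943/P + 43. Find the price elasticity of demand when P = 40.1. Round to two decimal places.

At P = 40.1, Q = 66.516.
dQ/dP = −943/P² = -0.586.
ε = (dQ/dP)(P/Q) = (-0.586)(40.1/66.516).

-0.35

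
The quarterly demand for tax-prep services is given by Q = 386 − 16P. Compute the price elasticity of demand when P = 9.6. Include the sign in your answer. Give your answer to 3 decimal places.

-0.661

At P = 9.6, Q = 232.400.
dQ/dP = −16.
ε = (dQ/dP)(P/Q) = (-16)(9.6/232.400).
|ε| < 1, so demand is inelastic at this price.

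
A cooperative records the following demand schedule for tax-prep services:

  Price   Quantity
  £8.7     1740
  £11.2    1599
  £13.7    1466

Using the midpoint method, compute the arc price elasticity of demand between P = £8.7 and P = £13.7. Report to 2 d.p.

-0.38

At P = 8.7, Q = 1740; at P = 13.7, Q = 1466.
ΔQ = -274, ΔP = 5.0. Midpoints: P̄ = 11.20, Q̄ = 1603.0.
ε = (ΔQ/ΔP)(P̄/Q̄) = (-274/5.0)(11.20/1603.0).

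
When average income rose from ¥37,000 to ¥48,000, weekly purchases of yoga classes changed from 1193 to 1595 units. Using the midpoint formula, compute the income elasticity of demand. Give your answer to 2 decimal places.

ΔQ = 402, ΔI = 11000. Midpoints: Ī = 42,500, Q̄ = 1394.0.
ε_I = (ΔQ/ΔI)(Ī/Q̄) = (402/11000)(42500/1394.0).

1.11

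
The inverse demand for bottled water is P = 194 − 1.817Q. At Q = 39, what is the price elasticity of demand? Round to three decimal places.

At Q = 39, P = 194 − 1.817(39) = 123.14.
dP/dQ = −1.817, so dQ/dP = 1/(−1.817) = -0.550.
ε = (dQ/dP)(P/Q) = (-0.550)(123.14/39).

-1.738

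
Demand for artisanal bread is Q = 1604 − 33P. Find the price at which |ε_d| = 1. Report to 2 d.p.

For linear demand Q = a − bP, ε = −bP/(a − bP). |ε| = 1 when bP = a − bP, i.e. P = a/(2b).
P = 1604/(2·33) = 1604/66 = 24.3030.

24.30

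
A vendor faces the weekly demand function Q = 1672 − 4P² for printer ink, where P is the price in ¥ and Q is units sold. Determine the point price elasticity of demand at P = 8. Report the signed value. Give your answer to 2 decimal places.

-0.36

At P = 8, Q = 1416.
dQ/dP = −8P = -64.
ε = (dQ/dP)(P/Q) = (-64)(8/1416).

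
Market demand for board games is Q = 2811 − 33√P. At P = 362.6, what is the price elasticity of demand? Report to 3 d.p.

At P = 362.6, Q = 2182.612.
dQ/dP = −33/(2√P) = -0.867.
ε = (dQ/dP)(P/Q) = (-0.867)(362.6/2182.612).
|ε| < 1, so demand is inelastic at this price.

-0.144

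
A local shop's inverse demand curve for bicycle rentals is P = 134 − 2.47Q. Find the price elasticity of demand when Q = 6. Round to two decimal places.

-8.04

At Q = 6, P = 134 − 2.47(6) = 119.18.
dP/dQ = −2.47, so dQ/dP = 1/(−2.47) = -0.405.
ε = (dQ/dP)(P/Q) = (-0.405)(119.18/6).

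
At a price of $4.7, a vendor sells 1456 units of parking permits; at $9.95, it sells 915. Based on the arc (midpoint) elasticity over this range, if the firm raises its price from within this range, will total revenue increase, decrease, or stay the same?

increase

Arc ε = (-541/5.25)(7.32/1185.5) ≈ -0.637.
|ε| = 0.64 < 1, so demand is inelastic. A price rise therefore raises total revenue.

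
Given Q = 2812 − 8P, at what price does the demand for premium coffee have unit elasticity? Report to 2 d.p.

175.75

For linear demand Q = a − bP, ε = −bP/(a − bP). |ε| = 1 when bP = a − bP, i.e. P = a/(2b).
P = 2812/(2·8) = 2812/16 = 175.7500.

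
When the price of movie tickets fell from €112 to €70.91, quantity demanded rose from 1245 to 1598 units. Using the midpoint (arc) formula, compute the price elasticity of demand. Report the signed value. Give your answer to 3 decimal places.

-0.553

ΔQ = 1598 − 1245 = 353; ΔP = 70.91 − 112 = -41.09.
Midpoints: P̄ = 91.45, Q̄ = 1421.5.
ε = (ΔQ/ΔP)(P̄/Q̄) = (353/-41.09)(91.45/1421.5).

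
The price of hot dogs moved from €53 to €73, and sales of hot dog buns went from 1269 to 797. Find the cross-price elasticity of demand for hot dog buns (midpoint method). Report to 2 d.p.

-1.44

ΔQ_x = 797 − 1269 = -472; ΔP_y = 73 − 53 = 20.
Midpoints: P̄_y = 63.00, Q̄_x = 1033.0.
ε_xy = (ΔQ_x/ΔP_y)(P̄_y/Q̄_x) = (-472/20)(63.00/1033.0).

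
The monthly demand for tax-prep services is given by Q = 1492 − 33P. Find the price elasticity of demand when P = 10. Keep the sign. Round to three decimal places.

-0.284

At P = 10, Q = 1162.
dQ/dP = −33.
ε = (dQ/dP)(P/Q) = (-33)(10/1162).
|ε| < 1, so demand is inelastic at this price.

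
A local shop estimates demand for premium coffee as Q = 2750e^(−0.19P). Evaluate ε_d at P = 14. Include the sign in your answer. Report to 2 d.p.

At P = 14, Q = 192.358.
dQ/dP = −0.19·2750e^(−0.19P) = −0.19Q = -36.548.
ε = (dQ/dP)(P/Q) = (-36.548)(14/192.358).
|ε| > 1, so demand is elastic at this price.

-2.66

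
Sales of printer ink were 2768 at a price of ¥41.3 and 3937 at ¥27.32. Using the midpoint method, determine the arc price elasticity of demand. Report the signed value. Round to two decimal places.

ΔQ = 3937 − 2768 = 1169; ΔP = 27.32 − 41.3 = -13.98.
Midpoints: P̄ = 34.31, Q̄ = 3352.5.
ε = (ΔQ/ΔP)(P̄/Q̄) = (1169/-13.98)(34.31/3352.5).

-0.86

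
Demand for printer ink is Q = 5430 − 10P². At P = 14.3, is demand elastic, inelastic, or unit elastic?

Q = 3385.100, dQ/dP = -286.
ε = (dQ/dP)(P/Q) ≈ -1.208.
|ε| = 1.21 > 1.

elastic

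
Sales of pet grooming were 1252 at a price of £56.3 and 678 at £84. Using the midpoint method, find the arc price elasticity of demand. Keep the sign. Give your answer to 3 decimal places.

ΔQ = 678 − 1252 = -574; ΔP = 84 − 56.3 = 27.7.
Midpoints: P̄ = 70.15, Q̄ = 965.0.
ε = (ΔQ/ΔP)(P̄/Q̄) = (-574/27.7)(70.15/965.0).

-1.506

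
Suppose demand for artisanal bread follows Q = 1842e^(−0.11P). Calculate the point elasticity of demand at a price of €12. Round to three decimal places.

At P = 12, Q = 492.063.
dQ/dP = −0.11·1842e^(−0.11P) = −0.11Q = -54.127.
ε = (dQ/dP)(P/Q) = (-54.127)(12/492.063).
|ε| > 1, so demand is elastic at this price.

-1.320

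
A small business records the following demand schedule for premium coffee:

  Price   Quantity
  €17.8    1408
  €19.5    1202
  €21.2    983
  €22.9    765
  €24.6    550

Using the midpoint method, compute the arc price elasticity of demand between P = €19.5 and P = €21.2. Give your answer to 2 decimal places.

-2.40

At P = 19.5, Q = 1202; at P = 21.2, Q = 983.
ΔQ = -219, ΔP = 1.7. Midpoints: P̄ = 20.35, Q̄ = 1092.5.
ε = (ΔQ/ΔP)(P̄/Q̄) = (-219/1.7)(20.35/1092.5).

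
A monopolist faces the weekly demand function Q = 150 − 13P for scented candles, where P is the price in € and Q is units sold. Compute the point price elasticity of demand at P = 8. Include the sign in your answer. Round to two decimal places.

At P = 8, Q = 46.
dQ/dP = −13.
ε = (dQ/dP)(P/Q) = (-13)(8/46).
|ε| > 1, so demand is elastic at this price.

-2.26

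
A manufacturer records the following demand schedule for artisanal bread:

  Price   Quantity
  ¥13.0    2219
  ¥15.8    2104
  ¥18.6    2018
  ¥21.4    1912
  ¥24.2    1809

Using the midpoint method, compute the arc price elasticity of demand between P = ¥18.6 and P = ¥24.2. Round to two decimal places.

At P = 18.6, Q = 2018; at P = 24.2, Q = 1809.
ΔQ = -209, ΔP = 5.6. Midpoints: P̄ = 21.40, Q̄ = 1913.5.
ε = (ΔQ/ΔP)(P̄/Q̄) = (-209/5.6)(21.40/1913.5).

-0.42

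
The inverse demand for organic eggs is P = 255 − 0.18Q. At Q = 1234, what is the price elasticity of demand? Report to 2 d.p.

-0.15

At Q = 1234, P = 255 − 0.18(1234) = 32.88.
dP/dQ = −0.18, so dQ/dP = 1/(−0.18) = -5.556.
ε = (dQ/dP)(P/Q) = (-5.556)(32.88/1234).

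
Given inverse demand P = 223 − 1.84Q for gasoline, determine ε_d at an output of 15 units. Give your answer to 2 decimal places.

At Q = 15, P = 223 − 1.84(15) = 195.40.
dP/dQ = −1.84, so dQ/dP = 1/(−1.84) = -0.543.
ε = (dQ/dP)(P/Q) = (-0.543)(195.40/15).

-7.08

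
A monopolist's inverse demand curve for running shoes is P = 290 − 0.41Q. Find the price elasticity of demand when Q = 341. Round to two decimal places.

At Q = 341, P = 290 − 0.41(341) = 150.19.
dP/dQ = −0.41, so dQ/dP = 1/(−0.41) = -2.439.
ε = (dQ/dP)(P/Q) = (-2.439)(150.19/341).

-1.07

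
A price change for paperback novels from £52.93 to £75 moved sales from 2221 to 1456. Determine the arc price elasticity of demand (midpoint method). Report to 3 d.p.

ΔQ = 1456 − 2221 = -765; ΔP = 75 − 52.93 = 22.07.
Midpoints: P̄ = 63.97, Q̄ = 1838.5.
ε = (ΔQ/ΔP)(P̄/Q̄) = (-765/22.07)(63.97/1838.5).

-1.206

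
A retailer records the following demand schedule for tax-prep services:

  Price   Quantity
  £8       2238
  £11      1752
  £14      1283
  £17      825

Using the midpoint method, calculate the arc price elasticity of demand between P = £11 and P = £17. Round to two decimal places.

At P = 11, Q = 1752; at P = 17, Q = 825.
ΔQ = -927, ΔP = 6. Midpoints: P̄ = 14.00, Q̄ = 1288.5.
ε = (ΔQ/ΔP)(P̄/Q̄) = (-927/6)(14.00/1288.5).

-1.68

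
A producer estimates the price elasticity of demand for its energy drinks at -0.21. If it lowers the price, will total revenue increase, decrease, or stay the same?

decrease

|ε| = 0.21 < 1, so demand is inelastic. A price cut therefore reduces total revenue.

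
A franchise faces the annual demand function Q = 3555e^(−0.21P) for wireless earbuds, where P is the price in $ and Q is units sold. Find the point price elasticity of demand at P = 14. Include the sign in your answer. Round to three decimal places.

At P = 14, Q = 187.938.
dQ/dP = −0.21·3555e^(−0.21P) = −0.21Q = -39.467.
ε = (dQ/dP)(P/Q) = (-39.467)(14/187.938).

-2.940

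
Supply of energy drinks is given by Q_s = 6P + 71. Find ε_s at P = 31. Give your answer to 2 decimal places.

0.72

At P = 31, Q_s = 257.
dQ_s/dP = 6.
ε_s = (dQ_s/dP)(P/Q_s) = (6)(31/257).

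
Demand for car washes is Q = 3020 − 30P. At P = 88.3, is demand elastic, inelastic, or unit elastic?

elastic

Q = 371, dQ/dP = -30.
ε = (dQ/dP)(P/Q) ≈ -7.140.
|ε| = 7.14 > 1.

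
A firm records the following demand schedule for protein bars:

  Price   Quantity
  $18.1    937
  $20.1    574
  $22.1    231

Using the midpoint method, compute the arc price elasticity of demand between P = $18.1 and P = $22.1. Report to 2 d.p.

-6.07

At P = 18.1, Q = 937; at P = 22.1, Q = 231.
ΔQ = -706, ΔP = 4.0. Midpoints: P̄ = 20.10, Q̄ = 584.0.
ε = (ΔQ/ΔP)(P̄/Q̄) = (-706/4.0)(20.10/584.0).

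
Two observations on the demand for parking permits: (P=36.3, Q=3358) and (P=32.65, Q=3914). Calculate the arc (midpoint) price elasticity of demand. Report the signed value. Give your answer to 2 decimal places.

-1.44

ΔQ = 3914 − 3358 = 556; ΔP = 32.65 − 36.3 = -3.65.
Midpoints: P̄ = 34.47, Q̄ = 3636.0.
ε = (ΔQ/ΔP)(P̄/Q̄) = (556/-3.65)(34.47/3636.0).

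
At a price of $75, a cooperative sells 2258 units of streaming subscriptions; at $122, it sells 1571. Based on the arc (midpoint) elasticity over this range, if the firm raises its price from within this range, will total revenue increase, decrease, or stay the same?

increase

Arc ε = (-687/47)(98.50/1914.5) ≈ -0.752.
|ε| = 0.75 < 1, so demand is inelastic. A price rise therefore raises total revenue.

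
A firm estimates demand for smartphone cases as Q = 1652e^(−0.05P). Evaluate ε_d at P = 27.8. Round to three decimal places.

At P = 27.8, Q = 411.472.
dQ/dP = −0.05·1652e^(−0.05P) = −0.05Q = -20.574.
ε = (dQ/dP)(P/Q) = (-20.574)(27.8/411.472).

-1.390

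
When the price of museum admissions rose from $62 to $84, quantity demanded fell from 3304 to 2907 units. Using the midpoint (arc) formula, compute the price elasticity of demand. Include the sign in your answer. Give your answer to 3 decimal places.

-0.424

ΔQ = 2907 − 3304 = -397; ΔP = 84 − 62 = 22.
Midpoints: P̄ = 73.00, Q̄ = 3105.5.
ε = (ΔQ/ΔP)(P̄/Q̄) = (-397/22)(73.00/3105.5).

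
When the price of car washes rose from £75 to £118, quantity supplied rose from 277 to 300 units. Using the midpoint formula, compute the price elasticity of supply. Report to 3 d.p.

0.179

ΔQ = 300 − 277 = 23; ΔP = 118 − 75 = 43.
Midpoints: P̄ = 96.50, Q̄ = 288.5.
ε_s = (ΔQ/ΔP)(P̄/Q̄) = (23/43)(96.50/288.5).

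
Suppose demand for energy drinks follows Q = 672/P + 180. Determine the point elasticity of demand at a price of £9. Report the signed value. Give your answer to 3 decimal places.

At P = 9, Q = 254.667.
dQ/dP = −672/P² = -8.296.
ε = (dQ/dP)(P/Q) = (-8.296)(9/254.667).
|ε| < 1, so demand is inelastic at this price.

-0.293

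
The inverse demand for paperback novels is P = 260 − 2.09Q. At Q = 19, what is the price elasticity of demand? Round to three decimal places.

At Q = 19, P = 260 − 2.09(19) = 220.29.
dP/dQ = −2.09, so dQ/dP = 1/(−2.09) = -0.478.
ε = (dQ/dP)(P/Q) = (-0.478)(220.29/19).

-5.547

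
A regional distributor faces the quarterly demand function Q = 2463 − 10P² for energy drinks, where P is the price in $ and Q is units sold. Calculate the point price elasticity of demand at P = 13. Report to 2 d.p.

-4.37

At P = 13, Q = 773.
dQ/dP = −20P = -260.
ε = (dQ/dP)(P/Q) = (-260)(13/773).
|ε| > 1, so demand is elastic at this price.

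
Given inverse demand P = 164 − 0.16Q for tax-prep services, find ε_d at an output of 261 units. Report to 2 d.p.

-2.93

At Q = 261, P = 164 − 0.16(261) = 122.24.
dP/dQ = −0.16, so dQ/dP = 1/(−0.16) = -6.250.
ε = (dQ/dP)(P/Q) = (-6.250)(122.24/261).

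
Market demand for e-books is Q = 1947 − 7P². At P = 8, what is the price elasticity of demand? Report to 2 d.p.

-0.60

At P = 8, Q = 1499.
dQ/dP = −14P = -112.
ε = (dQ/dP)(P/Q) = (-112)(8/1499).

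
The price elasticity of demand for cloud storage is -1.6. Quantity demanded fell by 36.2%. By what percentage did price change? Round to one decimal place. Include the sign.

%ΔP ≈ %ΔQ / ε = (-36.2%)/(-1.6) = 22.62%.

22.6%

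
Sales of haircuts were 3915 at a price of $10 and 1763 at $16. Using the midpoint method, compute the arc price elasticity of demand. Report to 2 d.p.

ΔQ = 1763 − 3915 = -2152; ΔP = 16 − 10 = 6.
Midpoints: P̄ = 13.00, Q̄ = 2839.0.
ε = (ΔQ/ΔP)(P̄/Q̄) = (-2152/6)(13.00/2839.0).

-1.64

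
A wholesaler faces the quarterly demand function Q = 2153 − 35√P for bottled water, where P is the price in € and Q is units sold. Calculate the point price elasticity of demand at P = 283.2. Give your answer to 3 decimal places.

-0.188

At P = 283.2, Q = 1564.001.
dQ/dP = −35/(2√P) = -1.040.
ε = (dQ/dP)(P/Q) = (-1.040)(283.2/1564.001).
|ε| < 1, so demand is inelastic at this price.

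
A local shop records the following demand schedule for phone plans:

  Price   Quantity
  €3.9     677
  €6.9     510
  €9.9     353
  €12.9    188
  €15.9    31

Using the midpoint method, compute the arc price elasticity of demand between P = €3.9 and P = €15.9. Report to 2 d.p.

At P = 3.9, Q = 677; at P = 15.9, Q = 31.
ΔQ = -646, ΔP = 12.0. Midpoints: P̄ = 9.90, Q̄ = 354.0.
ε = (ΔQ/ΔP)(P̄/Q̄) = (-646/12.0)(9.90/354.0).

-1.51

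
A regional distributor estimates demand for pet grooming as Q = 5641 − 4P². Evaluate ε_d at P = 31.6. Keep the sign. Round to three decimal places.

At P = 31.6, Q = 1646.760.
dQ/dP = −8P = -252.800.
ε = (dQ/dP)(P/Q) = (-252.800)(31.6/1646.760).

-4.851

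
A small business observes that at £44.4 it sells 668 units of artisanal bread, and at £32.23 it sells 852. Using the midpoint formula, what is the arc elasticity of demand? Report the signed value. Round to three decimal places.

ΔQ = 852 − 668 = 184; ΔP = 32.23 − 44.4 = -12.17.
Midpoints: P̄ = 38.31, Q̄ = 760.0.
ε = (ΔQ/ΔP)(P̄/Q̄) = (184/-12.17)(38.31/760.0).

-0.762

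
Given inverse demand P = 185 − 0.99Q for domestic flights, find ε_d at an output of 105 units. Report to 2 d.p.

-0.78

At Q = 105, P = 185 − 0.99(105) = 81.05.
dP/dQ = −0.99, so dQ/dP = 1/(−0.99) = -1.010.
ε = (dQ/dP)(P/Q) = (-1.010)(81.05/105).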